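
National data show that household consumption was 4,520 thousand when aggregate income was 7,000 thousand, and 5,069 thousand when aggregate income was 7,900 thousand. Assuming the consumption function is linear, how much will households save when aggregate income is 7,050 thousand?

S = 2499.5

MPC = (5069 − 4520)/(7900 − 7000) = 549/900 = 0.61
a = 4520 − 0.61(7000) = 4520 − 4270 = 250
C = 250 + 0.61(7050) = 4550.5
S = 7050 − 4550.5 = 2499.5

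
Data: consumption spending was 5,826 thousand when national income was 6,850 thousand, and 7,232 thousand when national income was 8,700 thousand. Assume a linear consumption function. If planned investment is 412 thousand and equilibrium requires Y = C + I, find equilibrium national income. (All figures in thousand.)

Y = 4300

MPC = (7232 − 5826)/(8700 − 6850) = 1406/1850 = 0.76
a = 5826 − 0.76(6850) = 620
Equilibrium: Y = 620 + 0.76Y + 412
0.24Y = 1032, so Y = 1032/0.24 = 4300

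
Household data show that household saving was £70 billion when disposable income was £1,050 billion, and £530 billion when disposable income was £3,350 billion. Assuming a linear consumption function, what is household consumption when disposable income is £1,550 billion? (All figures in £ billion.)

C = 1380

MPS = ΔS/ΔY = (530 − 70)/(3350 − 1050) = 460/2300 = 0.2
MPC = 1 − MPS = 0.8
Autonomous saving = 70 − 0.2(1050) = -140, so a = 140
C = 140 + 0.8(1550) = 140 + 1240 = 1380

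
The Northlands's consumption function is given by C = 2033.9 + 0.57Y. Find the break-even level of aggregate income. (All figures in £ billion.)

Y = 4730

At break-even, C = Y: 2033.9 + 0.57Y = Y
0.43Y = 2033.9, so Y = 2033.9/0.43 = 4730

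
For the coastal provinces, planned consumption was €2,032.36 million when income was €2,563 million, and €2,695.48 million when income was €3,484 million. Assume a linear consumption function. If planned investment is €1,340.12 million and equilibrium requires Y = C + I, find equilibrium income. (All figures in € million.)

Y = 5454

MPC = (2695.48 − 2032.36)/(3484 − 2563) = 663.12/921 = 0.72
a = 2032.36 − 0.72(2563) = 187
Equilibrium: Y = 187 + 0.72Y + 1340.12
0.28Y = 1527.12, so Y = 1527.12/0.28 = 5454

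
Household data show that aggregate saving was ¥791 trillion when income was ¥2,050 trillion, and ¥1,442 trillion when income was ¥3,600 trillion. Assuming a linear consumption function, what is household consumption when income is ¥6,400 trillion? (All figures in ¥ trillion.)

C = 3782

MPS = ΔS/ΔY = (1442 − 791)/(3600 − 2050) = 651/1550 = 0.42
MPC = 1 − MPS = 0.58
Autonomous saving = 791 − 0.42(2050) = -70, so a = 70
C = 70 + 0.58(6400) = 70 + 3712 = 3782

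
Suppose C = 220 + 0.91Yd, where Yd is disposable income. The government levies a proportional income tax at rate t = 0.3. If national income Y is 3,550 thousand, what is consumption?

C = 2481.35

Yd = (1 − 0.3)(3550) = 0.7(3550) = 2485
C = 220 + 0.91(2485) = 220 + 2261.35 = 2481.35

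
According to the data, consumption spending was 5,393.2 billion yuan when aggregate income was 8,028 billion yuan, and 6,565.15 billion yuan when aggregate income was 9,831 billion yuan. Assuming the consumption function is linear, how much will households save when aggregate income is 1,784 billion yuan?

MPC = (6565.15 − 5393.2)/(9831 − 8028) = 1171.95/1803 = 0.65
a = 5393.2 − 0.65(8028) = 5393.2 − 5218.2 = 175
C = 175 + 0.65(1784) = 1334.6
S = 1784 − 1334.6 = 449.4

S = 449.4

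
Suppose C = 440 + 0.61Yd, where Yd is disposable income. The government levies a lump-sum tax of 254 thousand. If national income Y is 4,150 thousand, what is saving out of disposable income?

Yd = Y − T = 4150 − 254 = 3896
C = 440 + 0.61(3896) = 440 + 2376.56 = 2816.56
S = Yd − C = 3896 − 2816.56 = 1079.44

S = 1079.44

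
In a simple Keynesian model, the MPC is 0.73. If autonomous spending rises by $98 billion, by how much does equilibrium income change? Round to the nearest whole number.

The multiplier is 1/(1 − MPC) = 1/0.27.
ΔY = 98/0.27 = 362.96 ≈ 363

ΔY ≈ 363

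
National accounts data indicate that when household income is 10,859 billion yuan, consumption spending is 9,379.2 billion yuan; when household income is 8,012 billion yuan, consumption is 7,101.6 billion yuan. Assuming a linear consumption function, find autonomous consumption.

a = 692

MPC = ΔC/ΔY = (9379.2 − 7101.6)/(10859 − 8012) = 2277.6/2847 = 0.8
a = C − MPC·Y = 7101.6 − 0.8(8012) = 7101.6 − 6409.6 = 692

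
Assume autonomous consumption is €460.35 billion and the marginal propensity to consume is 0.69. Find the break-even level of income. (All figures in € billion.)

At break-even, C = Y: 460.35 + 0.69Y = Y
0.31Y = 460.35, so Y = 460.35/0.31 = 1485

Y = 1485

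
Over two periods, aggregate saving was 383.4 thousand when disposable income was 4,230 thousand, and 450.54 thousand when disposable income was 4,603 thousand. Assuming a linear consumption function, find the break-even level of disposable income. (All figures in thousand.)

MPS = ΔS/ΔY = (450.54 − 383.4)/(4603 − 4230) = 67.14/373 = 0.18
MPC = 1 − MPS = 0.82
From S(4230) = 383.4: −a + 0.18(4230) = 383.4, so a = 761.4 − 383.4 = 378
Break-even (S = 0): Y = a/MPS = 378/0.18 = 2100

Y = 2100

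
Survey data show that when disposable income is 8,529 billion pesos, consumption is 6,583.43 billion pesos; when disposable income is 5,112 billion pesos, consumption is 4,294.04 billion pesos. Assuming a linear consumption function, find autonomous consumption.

MPC = ΔC/ΔY = (6583.43 − 4294.04)/(8529 − 5112) = 2289.39/3417 = 0.67
a = C − MPC·Y = 4294.04 − 0.67(5112) = 4294.04 − 3425.04 = 869

a = 869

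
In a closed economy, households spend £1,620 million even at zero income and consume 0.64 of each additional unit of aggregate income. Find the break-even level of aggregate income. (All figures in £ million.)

Y = 4500

At break-even, C = Y: 1620 + 0.64Y = Y
0.36Y = 1620, so Y = 1620/0.36 = 4500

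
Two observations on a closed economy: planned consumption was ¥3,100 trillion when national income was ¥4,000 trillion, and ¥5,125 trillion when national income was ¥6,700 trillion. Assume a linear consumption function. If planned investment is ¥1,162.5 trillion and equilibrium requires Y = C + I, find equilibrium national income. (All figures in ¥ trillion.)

MPC = (5125 − 3100)/(6700 − 4000) = 2025/2700 = 0.75
a = 3100 − 0.75(4000) = 100
Equilibrium: Y = 100 + 0.75Y + 1162.5
0.25Y = 1262.5, so Y = 1262.5/0.25 = 5050

Y = 5050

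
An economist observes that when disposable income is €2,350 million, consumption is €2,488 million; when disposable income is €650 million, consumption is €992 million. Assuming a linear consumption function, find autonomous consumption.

MPC = ΔC/ΔY = (2488 − 992)/(2350 − 650) = 1496/1700 = 0.88
a = C − MPC·Y = 992 − 0.88(650) = 992 − 572 = 420

a = 420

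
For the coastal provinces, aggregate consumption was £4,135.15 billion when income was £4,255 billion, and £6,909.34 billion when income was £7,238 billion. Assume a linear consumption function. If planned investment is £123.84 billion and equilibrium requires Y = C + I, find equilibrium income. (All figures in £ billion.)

Y = 4312

MPC = (6909.34 − 4135.15)/(7238 − 4255) = 2774.19/2983 = 0.93
a = 4135.15 − 0.93(4255) = 178
Equilibrium: Y = 178 + 0.93Y + 123.84
0.07Y = 301.84, so Y = 301.84/0.07 = 4312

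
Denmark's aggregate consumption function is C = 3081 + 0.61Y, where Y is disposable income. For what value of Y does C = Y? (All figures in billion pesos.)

At break-even, C = Y: 3081 + 0.61Y = Y
0.39Y = 3081, so Y = 3081/0.39 = 7900

Y = 7900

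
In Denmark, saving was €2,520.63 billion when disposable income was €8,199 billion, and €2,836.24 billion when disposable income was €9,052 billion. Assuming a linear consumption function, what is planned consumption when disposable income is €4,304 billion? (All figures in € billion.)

C = 3224.52

MPS = ΔS/ΔY = (2836.24 − 2520.63)/(9052 − 8199) = 315.61/853 = 0.37
MPC = 1 − MPS = 0.63
Autonomous saving = 2520.63 − 0.37(8199) = -513, so a = 513
C = 513 + 0.63(4304) = 513 + 2711.52 = 3224.52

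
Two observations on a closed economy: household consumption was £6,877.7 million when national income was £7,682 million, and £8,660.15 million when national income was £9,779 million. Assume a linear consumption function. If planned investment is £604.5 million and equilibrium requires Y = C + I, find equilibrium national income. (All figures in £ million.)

MPC = (8660.15 − 6877.7)/(9779 − 7682) = 1782.45/2097 = 0.85
a = 6877.7 − 0.85(7682) = 348
Equilibrium: Y = 348 + 0.85Y + 604.5
0.15Y = 952.5, so Y = 952.5/0.15 = 6350

Y = 6350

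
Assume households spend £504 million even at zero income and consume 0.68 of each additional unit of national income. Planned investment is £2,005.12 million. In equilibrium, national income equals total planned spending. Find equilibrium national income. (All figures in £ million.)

Y = 7841

Y = C + I = 504 + 0.68Y + 2005.12
Y − 0.68Y = 2509.12
0.32Y = 2509.12, so Y = 2509.12/0.32 = 7841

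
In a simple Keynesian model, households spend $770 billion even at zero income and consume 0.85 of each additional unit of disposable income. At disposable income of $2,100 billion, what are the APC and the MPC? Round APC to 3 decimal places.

MPC = 0.85 (the slope of the consumption function)
C = 770 + 0.85(2100) = 2555, so APC = 2555/2100 = 1.217

APC = 1.217; MPC = 0.85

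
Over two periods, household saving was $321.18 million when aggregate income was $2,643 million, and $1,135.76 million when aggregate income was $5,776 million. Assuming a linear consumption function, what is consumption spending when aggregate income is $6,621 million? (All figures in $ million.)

MPS = ΔS/ΔY = (1135.76 − 321.18)/(5776 − 2643) = 814.58/3133 = 0.26
MPC = 1 − MPS = 0.74
Autonomous saving = 321.18 − 0.26(2643) = -366, so a = 366
C = 366 + 0.74(6621) = 366 + 4899.54 = 5265.54

C = 5265.54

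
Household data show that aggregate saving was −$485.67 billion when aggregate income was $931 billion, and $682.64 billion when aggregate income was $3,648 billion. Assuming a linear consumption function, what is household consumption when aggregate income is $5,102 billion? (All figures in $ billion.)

C = 3794.14

MPS = ΔS/ΔY = (682.64 − (-485.67))/(3648 − 931) = 1168.31/2717 = 0.43
MPC = 1 − MPS = 0.57
Autonomous saving = -485.67 − 0.43(931) = -886, so a = 886
C = 886 + 0.57(5102) = 886 + 2908.14 = 3794.14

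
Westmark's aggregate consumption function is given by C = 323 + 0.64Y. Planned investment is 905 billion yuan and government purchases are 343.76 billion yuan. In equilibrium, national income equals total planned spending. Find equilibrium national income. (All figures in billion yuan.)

Y = 4366

Y = C + I + G = 323 + 0.64Y + 905 + 343.76
Y − 0.64Y = 1571.76
0.36Y = 1571.76, so Y = 1571.76/0.36 = 4366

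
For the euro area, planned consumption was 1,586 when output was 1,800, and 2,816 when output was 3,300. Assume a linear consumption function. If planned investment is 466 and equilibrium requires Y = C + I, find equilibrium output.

MPC = (2816 − 1586)/(3300 − 1800) = 1230/1500 = 0.82
a = 1586 − 0.82(1800) = 110
Equilibrium: Y = 110 + 0.82Y + 466
0.18Y = 576, so Y = 576/0.18 = 3200

Y = 3200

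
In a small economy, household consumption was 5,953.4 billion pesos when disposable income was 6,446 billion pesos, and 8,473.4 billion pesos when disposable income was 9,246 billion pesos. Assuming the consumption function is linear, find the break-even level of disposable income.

MPC = (8473.4 − 5953.4)/(9246 − 6446) = 2520/2800 = 0.9
a = 5953.4 − 0.9(6446) = 5953.4 − 5801.4 = 152
Break-even: Y = a/(1−MPC) = 152/0.1 = 1520

Y = 1520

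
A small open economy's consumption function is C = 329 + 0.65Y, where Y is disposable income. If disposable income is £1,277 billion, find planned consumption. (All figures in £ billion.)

C = 1159.05

C = 329 + 0.65(1277) = 329 + 830.05 = 1159.05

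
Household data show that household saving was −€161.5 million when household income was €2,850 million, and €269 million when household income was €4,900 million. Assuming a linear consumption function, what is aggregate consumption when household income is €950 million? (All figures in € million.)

MPS = ΔS/ΔY = (269 − (-161.5))/(4900 − 2850) = 430.5/2050 = 0.21
MPC = 1 − MPS = 0.79
Autonomous saving = -161.5 − 0.21(2850) = -760, so a = 760
C = 760 + 0.79(950) = 760 + 750.5 = 1510.5

C = 1510.5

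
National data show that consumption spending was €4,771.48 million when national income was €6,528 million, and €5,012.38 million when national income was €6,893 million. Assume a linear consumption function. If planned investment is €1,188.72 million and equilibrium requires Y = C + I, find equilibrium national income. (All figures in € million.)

MPC = (5012.38 − 4771.48)/(6893 − 6528) = 240.9/365 = 0.66
a = 4771.48 − 0.66(6528) = 463
Equilibrium: Y = 463 + 0.66Y + 1188.72
0.34Y = 1651.72, so Y = 1651.72/0.34 = 4858

Y = 4858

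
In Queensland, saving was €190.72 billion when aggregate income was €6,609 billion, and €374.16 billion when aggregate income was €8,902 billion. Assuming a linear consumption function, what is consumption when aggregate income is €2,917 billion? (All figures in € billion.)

C = 3021.64

MPS = ΔS/ΔY = (374.16 − 190.72)/(8902 − 6609) = 183.44/2293 = 0.08
MPC = 1 − MPS = 0.92
Autonomous saving = 190.72 − 0.08(6609) = -338, so a = 338
C = 338 + 0.92(2917) = 338 + 2683.64 = 3021.64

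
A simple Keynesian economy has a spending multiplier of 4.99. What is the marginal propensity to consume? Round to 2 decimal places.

MPC = 0.80

k = 1/(1 − MPC), so 1 − MPC = 1/k = 1/4.99 = 0.2004
MPC = 1 − 0.2004 = 0.80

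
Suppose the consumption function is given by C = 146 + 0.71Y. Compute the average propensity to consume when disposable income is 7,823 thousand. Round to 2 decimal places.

APC = 0.73

C = 146 + 0.71(7823) = 5700.33
APC = C/Y = 5700.33/7823 = 0.73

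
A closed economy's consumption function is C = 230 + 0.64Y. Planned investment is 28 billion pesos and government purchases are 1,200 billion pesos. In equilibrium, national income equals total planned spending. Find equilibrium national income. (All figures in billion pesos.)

Y = C + I + G = 230 + 0.64Y + 28 + 1200
Y − 0.64Y = 1458
0.36Y = 1458, so Y = 1458/0.36 = 4050

Y = 4050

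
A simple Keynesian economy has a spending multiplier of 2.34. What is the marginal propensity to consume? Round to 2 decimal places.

MPC = 0.57

k = 1/(1 − MPC), so 1 − MPC = 1/k = 1/2.34 = 0.4274
MPC = 1 − 0.4274 = 0.57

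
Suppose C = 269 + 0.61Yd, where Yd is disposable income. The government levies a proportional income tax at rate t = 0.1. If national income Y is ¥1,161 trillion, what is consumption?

C = 906.389

Yd = (1 − 0.1)(1161) = 0.9(1161) = 1044.9
C = 269 + 0.61(1044.9) = 269 + 637.389 = 906.389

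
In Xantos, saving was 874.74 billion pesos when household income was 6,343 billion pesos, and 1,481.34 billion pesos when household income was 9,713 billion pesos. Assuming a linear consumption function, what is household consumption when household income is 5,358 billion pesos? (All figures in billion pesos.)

C = 4660.56

MPS = ΔS/ΔY = (1481.34 − 874.74)/(9713 − 6343) = 606.6/3370 = 0.18
MPC = 1 − MPS = 0.82
Autonomous saving = 874.74 − 0.18(6343) = -267, so a = 267
C = 267 + 0.82(5358) = 267 + 4393.56 = 4660.56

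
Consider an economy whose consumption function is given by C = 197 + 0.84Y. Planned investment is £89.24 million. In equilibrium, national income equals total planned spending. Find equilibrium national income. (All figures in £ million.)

Y = C + I = 197 + 0.84Y + 89.24
Y − 0.84Y = 286.24
0.16Y = 286.24, so Y = 286.24/0.16 = 1789

Y = 1789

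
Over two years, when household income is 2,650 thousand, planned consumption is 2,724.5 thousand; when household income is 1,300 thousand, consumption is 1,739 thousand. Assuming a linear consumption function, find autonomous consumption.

MPC = ΔC/ΔY = (2724.5 − 1739)/(2650 − 1300) = 985.5/1350 = 0.73
a = C − MPC·Y = 1739 − 0.73(1300) = 1739 − 949 = 790

a = 790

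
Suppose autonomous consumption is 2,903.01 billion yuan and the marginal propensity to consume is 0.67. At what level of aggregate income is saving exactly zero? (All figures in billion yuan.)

Y = 8797

At break-even, C = Y: 2903.01 + 0.67Y = Y
0.33Y = 2903.01, so Y = 2903.01/0.33 = 8797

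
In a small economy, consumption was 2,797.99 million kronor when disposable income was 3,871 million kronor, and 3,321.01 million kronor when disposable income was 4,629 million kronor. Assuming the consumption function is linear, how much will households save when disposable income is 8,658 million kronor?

S = 2556.98

MPC = (3321.01 − 2797.99)/(4629 − 3871) = 523.02/758 = 0.69
a = 2797.99 − 0.69(3871) = 2797.99 − 2670.99 = 127
C = 127 + 0.69(8658) = 6101.02
S = 8658 − 6101.02 = 2556.98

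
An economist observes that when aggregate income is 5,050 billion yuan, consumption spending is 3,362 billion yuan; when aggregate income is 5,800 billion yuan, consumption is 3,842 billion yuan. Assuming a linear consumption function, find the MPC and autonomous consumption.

MPC = 0.64; a = 130

MPC = ΔC/ΔY = (3842 − 3362)/(5800 − 5050) = 480/750 = 0.64
a = C − MPC·Y = 3362 − 0.64(5050) = 3362 − 3232 = 130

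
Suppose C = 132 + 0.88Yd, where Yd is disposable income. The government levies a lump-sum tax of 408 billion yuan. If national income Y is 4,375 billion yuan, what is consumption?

Yd = Y − T = 4375 − 408 = 3967
C = 132 + 0.88(3967) = 132 + 3490.96 = 3622.96

C = 3622.96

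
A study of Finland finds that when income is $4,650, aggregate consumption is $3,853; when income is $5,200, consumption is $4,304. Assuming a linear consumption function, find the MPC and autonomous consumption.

MPC = ΔC/ΔY = (4304 − 3853)/(5200 − 4650) = 451/550 = 0.82
a = C − MPC·Y = 3853 − 0.82(4650) = 3853 − 3813 = 40

MPC = 0.82; a = 40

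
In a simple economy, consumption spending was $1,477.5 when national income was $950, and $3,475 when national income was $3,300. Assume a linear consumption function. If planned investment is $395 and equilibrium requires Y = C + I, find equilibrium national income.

MPC = (3475 − 1477.5)/(3300 − 950) = 1997.5/2350 = 0.85
a = 1477.5 − 0.85(950) = 670
Equilibrium: Y = 670 + 0.85Y + 395
0.15Y = 1065, so Y = 1065/0.15 = 7100

Y = 7100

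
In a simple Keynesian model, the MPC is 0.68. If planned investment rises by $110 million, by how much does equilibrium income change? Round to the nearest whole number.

The multiplier is 1/(1 − MPC) = 1/0.32.
ΔY = 110/0.32 = 343.75 ≈ 344

ΔY ≈ 344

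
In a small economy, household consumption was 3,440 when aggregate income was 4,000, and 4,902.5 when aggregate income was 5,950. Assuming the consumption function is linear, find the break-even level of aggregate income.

MPC = (4902.5 − 3440)/(5950 − 4000) = 1462.5/1950 = 0.75
a = 3440 − 0.75(4000) = 3440 − 3000 = 440
Break-even: Y = a/(1−MPC) = 440/0.25 = 1760

Y = 1760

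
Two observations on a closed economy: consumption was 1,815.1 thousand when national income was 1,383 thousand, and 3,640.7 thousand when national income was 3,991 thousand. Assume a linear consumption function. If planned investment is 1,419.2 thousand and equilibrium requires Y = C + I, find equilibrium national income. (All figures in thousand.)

MPC = (3640.7 − 1815.1)/(3991 − 1383) = 1825.6/2608 = 0.7
a = 1815.1 − 0.7(1383) = 847
Equilibrium: Y = 847 + 0.7Y + 1419.2
0.3Y = 2266.2, so Y = 2266.2/0.3 = 7554

Y = 7554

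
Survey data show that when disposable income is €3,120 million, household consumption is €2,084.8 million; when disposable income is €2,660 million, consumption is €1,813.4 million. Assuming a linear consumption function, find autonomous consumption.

a = 244

MPC = ΔC/ΔY = (2084.8 − 1813.4)/(3120 − 2660) = 271.4/460 = 0.59
a = C − MPC·Y = 1813.4 − 0.59(2660) = 1813.4 − 1569.4 = 244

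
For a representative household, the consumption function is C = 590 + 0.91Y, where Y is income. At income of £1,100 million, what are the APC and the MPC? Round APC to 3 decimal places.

APC = 1.446; MPC = 0.91

MPC = 0.91 (the slope of the consumption function)
C = 590 + 0.91(1100) = 1591, so APC = 1591/1100 = 1.446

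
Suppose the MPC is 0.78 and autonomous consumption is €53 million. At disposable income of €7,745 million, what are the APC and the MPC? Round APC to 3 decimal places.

APC = 0.787; MPC = 0.78

MPC = 0.78 (the slope of the consumption function)
C = 53 + 0.78(7745) = 6094.1, so APC = 6094.1/7745 = 0.787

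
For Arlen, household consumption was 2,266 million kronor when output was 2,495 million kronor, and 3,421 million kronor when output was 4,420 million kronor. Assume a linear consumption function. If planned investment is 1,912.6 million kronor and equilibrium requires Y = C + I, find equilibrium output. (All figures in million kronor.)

Y = 6704

MPC = (3421 − 2266)/(4420 − 2495) = 1155/1925 = 0.6
a = 2266 − 0.6(2495) = 769
Equilibrium: Y = 769 + 0.6Y + 1912.6
0.4Y = 2681.6, so Y = 2681.6/0.4 = 6704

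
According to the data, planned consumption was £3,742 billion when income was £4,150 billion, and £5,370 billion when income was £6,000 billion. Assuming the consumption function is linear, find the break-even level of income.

MPC = (5370 − 3742)/(6000 − 4150) = 1628/1850 = 0.88
a = 3742 − 0.88(4150) = 3742 − 3652 = 90
Break-even: Y = a/(1−MPC) = 90/0.12 = 750

Y = 750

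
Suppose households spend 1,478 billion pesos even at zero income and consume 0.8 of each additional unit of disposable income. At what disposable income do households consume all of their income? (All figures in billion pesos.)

At break-even, C = Y: 1478 + 0.8Y = Y
0.2Y = 1478, so Y = 1478/0.2 = 7390

Y = 7390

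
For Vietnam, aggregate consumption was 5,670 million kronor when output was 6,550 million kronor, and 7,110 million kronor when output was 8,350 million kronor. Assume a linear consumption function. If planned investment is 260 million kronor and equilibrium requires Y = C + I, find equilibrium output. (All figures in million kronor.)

MPC = (7110 − 5670)/(8350 − 6550) = 1440/1800 = 0.8
a = 5670 − 0.8(6550) = 430
Equilibrium: Y = 430 + 0.8Y + 260
0.2Y = 690, so Y = 690/0.2 = 3450

Y = 3450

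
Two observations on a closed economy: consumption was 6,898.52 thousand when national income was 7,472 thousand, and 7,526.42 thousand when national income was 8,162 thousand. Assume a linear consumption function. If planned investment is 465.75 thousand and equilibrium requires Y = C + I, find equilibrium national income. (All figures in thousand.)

MPC = (7526.42 − 6898.52)/(8162 − 7472) = 627.9/690 = 0.91
a = 6898.52 − 0.91(7472) = 99
Equilibrium: Y = 99 + 0.91Y + 465.75
0.09Y = 564.75, so Y = 564.75/0.09 = 6275

Y = 6275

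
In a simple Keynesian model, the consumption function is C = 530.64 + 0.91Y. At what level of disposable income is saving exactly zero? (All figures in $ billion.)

Y = 5896

At break-even, C = Y: 530.64 + 0.91Y = Y
0.09Y = 530.64, so Y = 530.64/0.09 = 5896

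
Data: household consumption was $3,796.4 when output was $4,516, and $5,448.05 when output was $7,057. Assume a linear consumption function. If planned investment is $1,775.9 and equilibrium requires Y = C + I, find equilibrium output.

MPC = (5448.05 − 3796.4)/(7057 − 4516) = 1651.65/2541 = 0.65
a = 3796.4 − 0.65(4516) = 861
Equilibrium: Y = 861 + 0.65Y + 1775.9
0.35Y = 2636.9, so Y = 2636.9/0.35 = 7534

Y = 7534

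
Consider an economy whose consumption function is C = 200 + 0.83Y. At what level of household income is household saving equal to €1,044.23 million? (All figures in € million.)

Y = 7319

S = Y − C = -200 + 0.17Y
-200 + 0.17Y = 1044.23, so 0.17Y = 1244.23 and Y = 7319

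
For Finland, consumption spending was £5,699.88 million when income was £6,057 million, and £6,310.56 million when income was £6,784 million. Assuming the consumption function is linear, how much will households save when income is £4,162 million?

MPC = (6310.56 − 5699.88)/(6784 − 6057) = 610.68/727 = 0.84
a = 5699.88 − 0.84(6057) = 5699.88 − 5087.88 = 612
C = 612 + 0.84(4162) = 4108.08
S = 4162 − 4108.08 = 53.92

S = 53.92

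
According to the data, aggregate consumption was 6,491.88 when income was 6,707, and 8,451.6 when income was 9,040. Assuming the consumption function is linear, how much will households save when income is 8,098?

MPC = (8451.6 − 6491.88)/(9040 − 6707) = 1959.72/2333 = 0.84
a = 6491.88 − 0.84(6707) = 6491.88 − 5633.88 = 858
C = 858 + 0.84(8098) = 7660.32
S = 8098 − 7660.32 = 437.68

S = 437.68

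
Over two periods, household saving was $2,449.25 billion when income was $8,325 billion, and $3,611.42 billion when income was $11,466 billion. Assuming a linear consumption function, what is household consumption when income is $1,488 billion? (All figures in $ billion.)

C = 1568.44

MPS = ΔS/ΔY = (3611.42 − 2449.25)/(11466 − 8325) = 1162.17/3141 = 0.37
MPC = 1 − MPS = 0.63
Autonomous saving = 2449.25 − 0.37(8325) = -631, so a = 631
C = 631 + 0.63(1488) = 631 + 937.44 = 1568.44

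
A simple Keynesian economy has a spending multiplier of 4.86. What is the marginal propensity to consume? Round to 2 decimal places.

MPC = 0.79

k = 1/(1 − MPC), so 1 − MPC = 1/k = 1/4.86 = 0.2058
MPC = 1 − 0.2058 = 0.79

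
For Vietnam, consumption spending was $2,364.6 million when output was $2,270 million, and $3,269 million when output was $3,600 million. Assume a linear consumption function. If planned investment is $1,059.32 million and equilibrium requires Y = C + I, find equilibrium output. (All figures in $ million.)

Y = 5876

MPC = (3269 − 2364.6)/(3600 − 2270) = 904.4/1330 = 0.68
a = 2364.6 − 0.68(2270) = 821
Equilibrium: Y = 821 + 0.68Y + 1059.32
0.32Y = 1880.32, so Y = 1880.32/0.32 = 5876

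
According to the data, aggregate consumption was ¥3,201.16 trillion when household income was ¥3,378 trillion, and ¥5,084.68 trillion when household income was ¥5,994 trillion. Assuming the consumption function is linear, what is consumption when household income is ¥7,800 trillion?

C = 6385

MPC = (5084.68 − 3201.16)/(5994 − 3378) = 1883.52/2616 = 0.72
a = 3201.16 − 0.72(3378) = 3201.16 − 2432.16 = 769
C = 769 + 0.72(7800) = 769 + 5616 = 6385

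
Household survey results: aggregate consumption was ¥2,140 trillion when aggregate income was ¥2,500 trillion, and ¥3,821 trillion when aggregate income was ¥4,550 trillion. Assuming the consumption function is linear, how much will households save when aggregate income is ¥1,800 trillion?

S = 234

MPC = (3821 − 2140)/(4550 − 2500) = 1681/2050 = 0.82
a = 2140 − 0.82(2500) = 2140 − 2050 = 90
C = 90 + 0.82(1800) = 1566
S = 1800 − 1566 = 234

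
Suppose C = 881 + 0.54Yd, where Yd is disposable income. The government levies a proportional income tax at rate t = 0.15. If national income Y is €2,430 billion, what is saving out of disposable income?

S = 69.13

Yd = (1 − 0.15)(2430) = 0.85(2430) = 2065.5
C = 881 + 0.54(2065.5) = 881 + 1115.37 = 1996.37
S = Yd − C = 2065.5 − 1996.37 = 69.13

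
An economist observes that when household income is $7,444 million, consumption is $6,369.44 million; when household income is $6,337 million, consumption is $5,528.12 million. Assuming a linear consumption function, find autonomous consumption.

a = 712

MPC = ΔC/ΔY = (6369.44 − 5528.12)/(7444 − 6337) = 841.32/1107 = 0.76
a = C − MPC·Y = 5528.12 − 0.76(6337) = 5528.12 − 4816.12 = 712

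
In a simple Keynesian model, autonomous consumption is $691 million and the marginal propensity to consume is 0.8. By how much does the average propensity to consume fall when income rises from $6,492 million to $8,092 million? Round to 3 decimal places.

ΔAPC = 0.021

At Y = 6492: C = 691 + 0.8(6492) = 5884.6, APC = 5884.6/6492 = 0.9064
At Y = 8092: C = 7164.6, APC = 7164.6/8092 = 0.8854
Fall in APC = 0.9064 − 0.8854 = 0.021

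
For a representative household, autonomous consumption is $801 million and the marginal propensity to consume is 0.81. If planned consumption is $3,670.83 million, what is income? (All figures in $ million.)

801 + 0.81Y = 3670.83
0.81Y = 2869.83, so Y = 2869.83/0.81 = 3543

Y = 3543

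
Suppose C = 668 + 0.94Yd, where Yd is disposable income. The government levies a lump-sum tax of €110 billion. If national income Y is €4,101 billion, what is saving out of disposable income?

Yd = Y − T = 4101 − 110 = 3991
C = 668 + 0.94(3991) = 668 + 3751.54 = 4419.54
S = Yd − C = 3991 − 4419.54 = -428.54

S = -428.54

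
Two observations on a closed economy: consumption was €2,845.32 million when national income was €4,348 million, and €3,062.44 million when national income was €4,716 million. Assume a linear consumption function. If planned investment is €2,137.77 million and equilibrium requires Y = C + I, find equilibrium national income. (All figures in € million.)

Y = 5897

MPC = (3062.44 − 2845.32)/(4716 − 4348) = 217.12/368 = 0.59
a = 2845.32 − 0.59(4348) = 280
Equilibrium: Y = 280 + 0.59Y + 2137.77
0.41Y = 2417.77, so Y = 2417.77/0.41 = 5897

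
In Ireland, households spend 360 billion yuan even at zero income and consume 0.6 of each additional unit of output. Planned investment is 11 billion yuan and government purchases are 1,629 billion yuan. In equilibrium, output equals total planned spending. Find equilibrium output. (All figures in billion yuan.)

Y = C + I + G = 360 + 0.6Y + 11 + 1629
Y − 0.6Y = 2000
0.4Y = 2000, so Y = 2000/0.4 = 5000

Y = 5000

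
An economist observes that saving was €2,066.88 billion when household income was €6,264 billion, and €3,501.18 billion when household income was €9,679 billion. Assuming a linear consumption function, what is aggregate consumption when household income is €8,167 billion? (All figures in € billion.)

MPS = ΔS/ΔY = (3501.18 − 2066.88)/(9679 − 6264) = 1434.3/3415 = 0.42
MPC = 1 − MPS = 0.58
Autonomous saving = 2066.88 − 0.42(6264) = -564, so a = 564
C = 564 + 0.58(8167) = 564 + 4736.86 = 5300.86

C = 5300.86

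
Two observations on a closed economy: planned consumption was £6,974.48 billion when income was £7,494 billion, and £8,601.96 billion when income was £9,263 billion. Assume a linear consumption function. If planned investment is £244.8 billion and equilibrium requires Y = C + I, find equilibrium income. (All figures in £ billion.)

MPC = (8601.96 − 6974.48)/(9263 − 7494) = 1627.48/1769 = 0.92
a = 6974.48 − 0.92(7494) = 80
Equilibrium: Y = 80 + 0.92Y + 244.8
0.08Y = 324.8, so Y = 324.8/0.08 = 4060

Y = 4060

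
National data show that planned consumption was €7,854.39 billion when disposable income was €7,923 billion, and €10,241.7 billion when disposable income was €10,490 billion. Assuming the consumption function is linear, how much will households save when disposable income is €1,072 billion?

MPC = (10241.7 − 7854.39)/(10490 − 7923) = 2387.31/2567 = 0.93
a = 7854.39 − 0.93(7923) = 7854.39 − 7368.39 = 486
C = 486 + 0.93(1072) = 1482.96
S = 1072 − 1482.96 = -410.96

S = -410.96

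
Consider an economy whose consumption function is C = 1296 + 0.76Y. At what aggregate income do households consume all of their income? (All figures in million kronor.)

At break-even, C = Y: 1296 + 0.76Y = Y
0.24Y = 1296, so Y = 1296/0.24 = 5400

Y = 5400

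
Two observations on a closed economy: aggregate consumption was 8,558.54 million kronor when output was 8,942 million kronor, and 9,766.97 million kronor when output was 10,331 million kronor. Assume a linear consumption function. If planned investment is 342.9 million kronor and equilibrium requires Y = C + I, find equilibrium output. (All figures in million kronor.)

Y = 8630

MPC = (9766.97 − 8558.54)/(10331 − 8942) = 1208.43/1389 = 0.87
a = 8558.54 − 0.87(8942) = 779
Equilibrium: Y = 779 + 0.87Y + 342.9
0.13Y = 1121.9, so Y = 1121.9/0.13 = 8630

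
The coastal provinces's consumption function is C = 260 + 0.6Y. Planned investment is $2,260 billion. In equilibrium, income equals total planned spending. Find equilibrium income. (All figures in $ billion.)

Y = C + I = 260 + 0.6Y + 2260
Y − 0.6Y = 2520
0.4Y = 2520, so Y = 2520/0.4 = 6300

Y = 6300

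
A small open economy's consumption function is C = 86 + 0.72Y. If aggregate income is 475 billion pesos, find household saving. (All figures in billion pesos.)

S = 47

C = 86 + 0.72(475) = 86 + 342 = 428
S = Y − C = 475 − 428 = 47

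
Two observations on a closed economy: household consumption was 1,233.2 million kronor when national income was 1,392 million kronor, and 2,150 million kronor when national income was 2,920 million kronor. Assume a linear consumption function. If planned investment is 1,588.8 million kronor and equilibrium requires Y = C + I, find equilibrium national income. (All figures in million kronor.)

MPC = (2150 − 1233.2)/(2920 − 1392) = 916.8/1528 = 0.6
a = 1233.2 − 0.6(1392) = 398
Equilibrium: Y = 398 + 0.6Y + 1588.8
0.4Y = 1986.8, so Y = 1986.8/0.4 = 4967

Y = 4967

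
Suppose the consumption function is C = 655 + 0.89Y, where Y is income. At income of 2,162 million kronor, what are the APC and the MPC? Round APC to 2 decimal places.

MPC = 0.89 (the slope of the consumption function)
C = 655 + 0.89(2162) = 2579.18, so APC = 2579.18/2162 = 1.19

APC = 1.19; MPC = 0.89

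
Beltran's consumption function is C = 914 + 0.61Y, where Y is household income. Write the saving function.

S = Y − C = Y − (914 + 0.61Y) = -914 + (1 − 0.61)Y

S = -914 + 0.39Y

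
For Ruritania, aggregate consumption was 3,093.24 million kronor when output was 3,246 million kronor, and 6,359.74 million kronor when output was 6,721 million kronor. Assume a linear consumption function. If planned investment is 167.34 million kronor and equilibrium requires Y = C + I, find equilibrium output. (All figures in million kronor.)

MPC = (6359.74 − 3093.24)/(6721 − 3246) = 3266.5/3475 = 0.94
a = 3093.24 − 0.94(3246) = 42
Equilibrium: Y = 42 + 0.94Y + 167.34
0.06Y = 209.34, so Y = 209.34/0.06 = 3489

Y = 3489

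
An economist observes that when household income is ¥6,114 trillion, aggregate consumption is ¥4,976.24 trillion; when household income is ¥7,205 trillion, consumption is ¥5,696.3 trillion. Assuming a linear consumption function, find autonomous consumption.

a = 941

MPC = ΔC/ΔY = (5696.3 − 4976.24)/(7205 − 6114) = 720.06/1091 = 0.66
a = C − MPC·Y = 4976.24 − 0.66(6114) = 4976.24 − 4035.24 = 941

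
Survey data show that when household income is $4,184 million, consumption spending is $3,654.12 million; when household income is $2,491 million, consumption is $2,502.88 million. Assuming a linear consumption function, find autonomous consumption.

a = 809

MPC = ΔC/ΔY = (3654.12 − 2502.88)/(4184 − 2491) = 1151.24/1693 = 0.68
a = C − MPC·Y = 2502.88 − 0.68(2491) = 2502.88 − 1693.88 = 809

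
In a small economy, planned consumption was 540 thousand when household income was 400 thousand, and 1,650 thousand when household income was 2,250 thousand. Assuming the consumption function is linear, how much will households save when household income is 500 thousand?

S = -100

MPC = (1650 − 540)/(2250 − 400) = 1110/1850 = 0.6
a = 540 − 0.6(400) = 540 − 240 = 300
C = 300 + 0.6(500) = 600
S = 500 − 600 = -100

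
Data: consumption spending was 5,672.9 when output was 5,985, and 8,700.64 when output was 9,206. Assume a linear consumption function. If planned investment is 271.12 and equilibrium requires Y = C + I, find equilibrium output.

Y = 5302

MPC = (8700.64 − 5672.9)/(9206 − 5985) = 3027.74/3221 = 0.94
a = 5672.9 − 0.94(5985) = 47
Equilibrium: Y = 47 + 0.94Y + 271.12
0.06Y = 318.12, so Y = 318.12/0.06 = 5302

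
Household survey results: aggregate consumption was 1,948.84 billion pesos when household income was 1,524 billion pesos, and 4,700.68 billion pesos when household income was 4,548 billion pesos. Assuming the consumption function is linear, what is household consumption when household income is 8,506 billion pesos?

C = 8302.46

MPC = (4700.68 − 1948.84)/(4548 − 1524) = 2751.84/3024 = 0.91
a = 1948.84 − 0.91(1524) = 1948.84 − 1386.84 = 562
C = 562 + 0.91(8506) = 562 + 7740.46 = 8302.46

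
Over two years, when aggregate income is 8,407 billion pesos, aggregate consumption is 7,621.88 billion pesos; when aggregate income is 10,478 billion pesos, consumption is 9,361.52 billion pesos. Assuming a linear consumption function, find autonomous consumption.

MPC = ΔC/ΔY = (9361.52 − 7621.88)/(10478 − 8407) = 1739.64/2071 = 0.84
a = C − MPC·Y = 7621.88 − 0.84(8407) = 7621.88 − 7061.88 = 560

a = 560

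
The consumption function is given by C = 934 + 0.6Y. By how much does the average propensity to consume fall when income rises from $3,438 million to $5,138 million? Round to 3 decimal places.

At Y = 3438: C = 934 + 0.6(3438) = 2996.8, APC = 2996.8/3438 = 0.8717
At Y = 5138: C = 4016.8, APC = 4016.8/5138 = 0.7818
Fall in APC = 0.8717 − 0.7818 = 0.0899 ≈ 0.090

ΔAPC = 0.090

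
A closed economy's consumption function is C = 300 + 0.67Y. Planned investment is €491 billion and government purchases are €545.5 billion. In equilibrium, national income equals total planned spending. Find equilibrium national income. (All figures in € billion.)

Y = 4050

Y = C + I + G = 300 + 0.67Y + 491 + 545.5
Y − 0.67Y = 1336.5
0.33Y = 1336.5, so Y = 1336.5/0.33 = 4050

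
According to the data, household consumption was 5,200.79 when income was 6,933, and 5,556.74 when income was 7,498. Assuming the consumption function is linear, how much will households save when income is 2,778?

MPC = (5556.74 − 5200.79)/(7498 − 6933) = 355.95/565 = 0.63
a = 5200.79 − 0.63(6933) = 5200.79 − 4367.79 = 833
C = 833 + 0.63(2778) = 2583.14
S = 2778 − 2583.14 = 194.86

S = 194.86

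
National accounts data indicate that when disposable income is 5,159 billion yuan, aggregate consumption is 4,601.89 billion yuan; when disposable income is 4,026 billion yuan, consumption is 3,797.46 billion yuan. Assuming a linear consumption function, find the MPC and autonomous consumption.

MPC = 0.71; a = 939

MPC = ΔC/ΔY = (4601.89 − 3797.46)/(5159 − 4026) = 804.43/1133 = 0.71
a = C − MPC·Y = 3797.46 − 0.71(4026) = 3797.46 − 2858.46 = 939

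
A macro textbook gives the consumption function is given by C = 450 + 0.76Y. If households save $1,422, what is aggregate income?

Y = 7800

S = Y − C = -450 + 0.24Y
-450 + 0.24Y = 1422, so 0.24Y = 1872 and Y = 7800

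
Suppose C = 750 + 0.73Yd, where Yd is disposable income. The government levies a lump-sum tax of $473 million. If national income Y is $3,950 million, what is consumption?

C = 3288.21

Yd = Y − T = 3950 − 473 = 3477
C = 750 + 0.73(3477) = 750 + 2538.21 = 3288.21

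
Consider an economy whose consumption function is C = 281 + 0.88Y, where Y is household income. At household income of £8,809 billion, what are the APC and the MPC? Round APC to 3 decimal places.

APC = 0.912; MPC = 0.88

MPC = 0.88 (the slope of the consumption function)
C = 281 + 0.88(8809) = 8032.92, so APC = 8032.92/8809 = 0.912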